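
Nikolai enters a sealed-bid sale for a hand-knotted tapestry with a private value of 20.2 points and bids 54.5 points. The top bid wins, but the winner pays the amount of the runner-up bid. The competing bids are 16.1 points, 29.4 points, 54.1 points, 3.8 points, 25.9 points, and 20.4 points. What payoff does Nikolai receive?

Highest competing bid: 54.1 points.
Nikolai's bid 54.5 points is the highest overall, so Nikolai wins and pays the second-highest bid, 54.1 points.
Payoff = value − price = 20.2 points − 54.1 points = -33.9 points.
Overbidding won the item at a price above value — truthful bidding would have avoided this loss.

Nikolai's payoff: -33.9 points.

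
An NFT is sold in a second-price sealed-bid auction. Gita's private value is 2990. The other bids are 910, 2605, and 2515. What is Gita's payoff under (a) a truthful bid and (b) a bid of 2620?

The highest competing bid is 2605.
Bidding truthfully at 2990: Gita has the top bid, wins, and pays the second-highest bid 2605. Payoff = 2990 − 2605 = 385.
Bidding 2620: Gita has the top bid, wins, and pays the second-highest bid 2605. Payoff = 2990 − 2605 = 385.
The bid only affects whether you win, not the price — here both bids land on the same side of the top rival bid, so the deviation is payoff-neutral.

Truthful: 385; alternative: 385.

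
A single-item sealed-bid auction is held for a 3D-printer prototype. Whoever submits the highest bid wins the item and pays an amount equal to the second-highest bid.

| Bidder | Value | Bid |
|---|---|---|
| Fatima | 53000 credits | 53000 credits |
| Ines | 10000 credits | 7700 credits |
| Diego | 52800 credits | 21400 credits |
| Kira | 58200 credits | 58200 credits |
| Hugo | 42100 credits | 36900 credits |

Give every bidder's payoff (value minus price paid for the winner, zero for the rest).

Ranking the bids: Kira 58200 credits; Fatima 53000 credits; Hugo 36900 credits; Diego 21400 credits; Ines 7700 credits.
Kira has the top bid and wins; the price is the second-highest bid, 53000 credits.
Kira's payoff = 58200 credits − 53000 credits = 5200 credits. All other bidders lose, so their payoff is 0.

Fatima 0 credits, Ines 0 credits, Diego 0 credits, Kira 5200 credits, Hugo 0 credits.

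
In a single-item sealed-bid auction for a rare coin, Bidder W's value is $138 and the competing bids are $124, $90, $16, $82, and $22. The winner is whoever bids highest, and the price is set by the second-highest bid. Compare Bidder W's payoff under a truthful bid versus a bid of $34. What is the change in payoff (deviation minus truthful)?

Change in payoff: -$14.

The highest competing bid is $124.
Bidding truthfully at $138: Bidder W has the top bid, wins, and pays the second-highest bid $124. Payoff = $138 − $124 = $14.
Bidding $34: the top bid is $124 (a rival), so Bidder W loses. Payoff = $0.
Change = $0 − $14 = -$14.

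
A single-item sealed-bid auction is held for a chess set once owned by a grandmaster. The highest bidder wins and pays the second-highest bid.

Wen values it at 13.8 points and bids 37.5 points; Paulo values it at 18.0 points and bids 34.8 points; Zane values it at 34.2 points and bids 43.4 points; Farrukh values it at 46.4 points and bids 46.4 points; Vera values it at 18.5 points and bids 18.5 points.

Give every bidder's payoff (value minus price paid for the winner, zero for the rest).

Payoffs: Wen 0.0 points, Paulo 0.0 points, Zane 0.0 points, Farrukh 3.0 points, Vera 0.0 points.

Bids in descending order: Farrukh 46.4 points > Zane 43.4 points > Wen 37.5 points > Paulo 34.8 points > Vera 18.5 points.
Farrukh has the top bid and wins; the price is the second-highest bid, 43.4 points.
Farrukh's payoff = 46.4 points − 43.4 points = 3.0 points. All other bidders lose, so their payoff is 0.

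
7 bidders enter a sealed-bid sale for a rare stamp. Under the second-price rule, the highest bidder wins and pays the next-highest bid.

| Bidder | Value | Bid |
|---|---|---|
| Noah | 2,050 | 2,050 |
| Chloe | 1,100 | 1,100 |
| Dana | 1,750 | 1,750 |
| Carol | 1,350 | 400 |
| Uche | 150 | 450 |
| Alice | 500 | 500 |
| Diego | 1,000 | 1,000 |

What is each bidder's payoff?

Noah 300, Chloe 0, Dana 0, Carol 0, Uche 0, Alice 0, Diego 0.

Sorted high to low: Noah 2,050; Dana 1,750; Chloe 1,100; Diego 1,000; Alice 500; Uche 450; Carol 400.
Noah has the top bid and wins; the price is the second-highest bid, 1,750.
Noah's payoff = 2,050 − 1,750 = 300. All other bidders lose, so their payoff is 0.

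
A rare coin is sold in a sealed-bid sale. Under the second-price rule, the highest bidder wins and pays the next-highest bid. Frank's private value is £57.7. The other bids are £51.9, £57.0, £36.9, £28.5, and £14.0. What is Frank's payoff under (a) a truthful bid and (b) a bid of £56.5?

(a) £0.7  (b) £0.0

The highest competing bid is £57.0.
Bidding truthfully at £57.7: Frank has the top bid, wins, and pays the second-highest bid £57.0. Payoff = £57.7 − £57.0 = £0.7.
Bidding £56.5: the top bid is £57.0 (a rival), so Frank loses. Payoff = £0.0.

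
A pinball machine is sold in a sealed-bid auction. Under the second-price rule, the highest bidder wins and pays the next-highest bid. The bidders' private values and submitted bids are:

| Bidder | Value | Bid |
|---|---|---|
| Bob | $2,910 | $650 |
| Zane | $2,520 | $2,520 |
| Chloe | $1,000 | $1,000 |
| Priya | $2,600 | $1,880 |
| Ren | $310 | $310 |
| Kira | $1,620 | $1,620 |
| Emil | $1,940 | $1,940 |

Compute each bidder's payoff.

Bob $0, Zane $580, Chloe $0, Priya $0, Ren $0, Kira $0, Emil $0.

Sorted high to low: Zane $2,520 > Emil $1,940 > Priya $1,880 > Kira $1,620 > Chloe $1,000 > Bob $650 > Ren $310.
Zane has the top bid and wins; the price is the second-highest bid, $1,940.
Zane's payoff = $2,520 − $1,940 = $580. All other bidders lose, so their payoff is 0.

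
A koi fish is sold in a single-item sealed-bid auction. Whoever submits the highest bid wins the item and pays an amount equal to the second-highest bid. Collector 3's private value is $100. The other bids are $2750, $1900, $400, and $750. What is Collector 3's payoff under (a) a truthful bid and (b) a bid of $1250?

(a) $0  (b) $0

The highest competing bid is $2750.
Bidding truthfully at $100: the top bid is $2750 (a rival), so Collector 3 loses. Payoff = $0.
Bidding $1250: the top bid is $2750 (a rival), so Collector 3 loses. Payoff = $0.
The bid only affects whether you win, not the price — here both bids land on the same side of the top rival bid, so the deviation is payoff-neutral.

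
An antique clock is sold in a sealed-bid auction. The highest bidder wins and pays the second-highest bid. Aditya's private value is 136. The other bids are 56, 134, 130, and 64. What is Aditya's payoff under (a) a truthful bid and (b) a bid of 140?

The highest competing bid is 134.
Bidding truthfully at 136: Aditya has the top bid, wins, and pays the second-highest bid 134. Payoff = 136 − 134 = 2.
Bidding 140: Aditya has the top bid, wins, and pays the second-highest bid 134. Payoff = 136 − 134 = 2.

(a) 2  (b) 2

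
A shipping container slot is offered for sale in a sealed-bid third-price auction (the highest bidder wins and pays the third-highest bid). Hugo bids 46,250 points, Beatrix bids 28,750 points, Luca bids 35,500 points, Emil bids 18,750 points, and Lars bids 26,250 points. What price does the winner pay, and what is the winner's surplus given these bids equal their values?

Bids in descending order: Hugo 46,250 points > Luca 35,500 points > Beatrix 28,750 points > Lars 26,250 points > Emil 18,750 points.
Hugo is the highest bidder, so Hugo wins.
Under the third-price rule, the price is the third-highest bid: 28,750 points.
Surplus = 46,250 points − 28,750 points = 17,500 points.

Price 28,750 points; surplus 17,500 points.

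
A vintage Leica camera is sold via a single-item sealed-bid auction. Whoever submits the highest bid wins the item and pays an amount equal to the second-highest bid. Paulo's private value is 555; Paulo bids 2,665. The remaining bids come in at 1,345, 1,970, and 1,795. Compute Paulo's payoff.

Highest competing bid: 1,970.
Paulo's bid 2,665 is the highest overall, so Paulo wins and pays the second-highest bid, 1,970.
Payoff = value − price = 555 − 1,970 = -1,415.
Overbidding won the item at a price above value — truthful bidding would have avoided this loss.

Payoff = -1,415.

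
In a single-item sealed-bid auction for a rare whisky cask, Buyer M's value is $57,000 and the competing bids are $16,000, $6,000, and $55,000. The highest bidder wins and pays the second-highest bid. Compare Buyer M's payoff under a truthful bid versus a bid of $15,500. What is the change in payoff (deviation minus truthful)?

Payoff change: -$2,000.

The highest competing bid is $55,000.
Bidding truthfully at $57,000: Buyer M has the top bid, wins, and pays the second-highest bid $55,000. Payoff = $57,000 − $55,000 = $2,000.
Bidding $15,500: the top bid is $55,000 (a rival), so Buyer M loses. Payoff = $0.
Change = $0 − $2,000 = -$2,000.
Deviating from a truthful bid can only lose payoff in a second-price auction — never gain.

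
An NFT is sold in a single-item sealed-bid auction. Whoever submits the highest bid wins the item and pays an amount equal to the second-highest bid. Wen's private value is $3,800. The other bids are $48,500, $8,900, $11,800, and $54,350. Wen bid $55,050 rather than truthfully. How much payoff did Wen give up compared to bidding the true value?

$50,550

The highest competing bid is $54,350.
Bidding truthfully at $3,800: the top bid is $54,350 (a rival), so Wen loses. Payoff = $0.
Bidding $55,050: Wen has the top bid, wins, and pays the second-highest bid $54,350. Payoff = $3,800 − $54,350 = -$50,550.
Regret = truthful payoff − actual payoff = $0 − -$50,550 = $50,550.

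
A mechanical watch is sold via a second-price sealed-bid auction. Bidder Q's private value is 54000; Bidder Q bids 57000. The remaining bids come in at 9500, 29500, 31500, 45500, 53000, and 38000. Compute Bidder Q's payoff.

Highest competing bid: 53000.
Bidder Q's bid 57000 is the highest overall, so Bidder Q wins and pays the second-highest bid, 53000.
Payoff = value − price = 54000 − 53000 = 1000.

Payoff = 1000.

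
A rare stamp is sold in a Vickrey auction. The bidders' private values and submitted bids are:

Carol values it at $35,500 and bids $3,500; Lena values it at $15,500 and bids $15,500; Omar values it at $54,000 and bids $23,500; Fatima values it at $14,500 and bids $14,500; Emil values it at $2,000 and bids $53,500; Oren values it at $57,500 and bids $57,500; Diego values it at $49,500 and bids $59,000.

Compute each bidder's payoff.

Ordered from highest: Diego $59,000, then Oren $57,500, then Emil $53,500, then Omar $23,500, then Lena $15,500, then Fatima $14,500, then Carol $3,500.
Diego has the top bid and wins; the price is the second-highest bid, $57,500.
Diego's payoff = $49,500 − $57,500 = -$8,000. All other bidders lose, so their payoff is 0.

Carol $0, Lena $0, Omar $0, Fatima $0, Emil $0, Oren $0, Diego -$8,000.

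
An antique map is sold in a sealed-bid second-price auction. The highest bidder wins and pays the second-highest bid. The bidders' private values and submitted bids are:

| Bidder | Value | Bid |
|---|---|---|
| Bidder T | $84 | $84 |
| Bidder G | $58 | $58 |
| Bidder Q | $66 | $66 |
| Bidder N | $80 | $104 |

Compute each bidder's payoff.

Bidder T $0, Bidder G $0, Bidder Q $0, Bidder N -$4.

Ordered from highest: Bidder N $104 > Bidder T $84 > Bidder Q $66 > Bidder G $58.
Bidder N has the top bid and wins; the price is the second-highest bid, $84.
Bidder N's payoff = $80 − $84 = -$4. All other bidders lose, so their payoff is 0.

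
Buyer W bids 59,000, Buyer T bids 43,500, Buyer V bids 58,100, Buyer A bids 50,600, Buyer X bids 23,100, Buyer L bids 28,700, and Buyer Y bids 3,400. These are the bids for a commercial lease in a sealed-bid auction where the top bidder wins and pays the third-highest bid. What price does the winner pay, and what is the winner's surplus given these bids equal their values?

Price 50,600; surplus 8,400.

Sorted high to low: Buyer W 59,000 > Buyer V 58,100 > Buyer A 50,600 > Buyer T 43,500 > Buyer L 28,700 > Buyer X 23,100 > Buyer Y 3,400.
Buyer W is the highest bidder, so Buyer W wins.
Under the third-price rule, the price is the third-highest bid: 50,600.
Surplus = 59,000 − 50,600 = 8,400.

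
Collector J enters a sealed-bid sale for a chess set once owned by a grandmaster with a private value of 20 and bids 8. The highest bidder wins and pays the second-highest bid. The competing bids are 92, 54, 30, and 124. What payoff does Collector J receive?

Highest competing bid: 124.
Collector J's bid 8 is not the highest, so Collector J loses, pays nothing, and earns zero payoff.

Payoff = 0.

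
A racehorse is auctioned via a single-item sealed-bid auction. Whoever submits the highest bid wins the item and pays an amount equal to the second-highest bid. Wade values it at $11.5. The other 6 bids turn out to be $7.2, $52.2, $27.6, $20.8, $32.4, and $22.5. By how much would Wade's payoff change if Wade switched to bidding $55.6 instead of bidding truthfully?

The highest competing bid is $52.2.
Bidding truthfully at $11.5: the top bid is $52.2 (a rival), so Wade loses. Payoff = $0.0.
Bidding $55.6: Wade has the top bid, wins, and pays the second-highest bid $52.2. Payoff = $11.5 − $52.2 = -$40.7.
Change = -$40.7 − $0.0 = -$40.7.

Change in payoff: -$40.7.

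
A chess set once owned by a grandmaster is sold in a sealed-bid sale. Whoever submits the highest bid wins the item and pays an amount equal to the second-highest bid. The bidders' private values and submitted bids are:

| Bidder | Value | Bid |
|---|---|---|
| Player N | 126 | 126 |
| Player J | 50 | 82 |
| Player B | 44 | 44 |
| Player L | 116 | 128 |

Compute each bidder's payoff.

Player N 0, Player J 0, Player B 0, Player L -10.

Sorted high to low: Player L 128, then Player N 126, then Player J 82, then Player B 44.
Player L has the top bid and wins; the price is the second-highest bid, 126.
Player L's payoff = 116 − 126 = -10. All other bidders lose, so their payoff is 0.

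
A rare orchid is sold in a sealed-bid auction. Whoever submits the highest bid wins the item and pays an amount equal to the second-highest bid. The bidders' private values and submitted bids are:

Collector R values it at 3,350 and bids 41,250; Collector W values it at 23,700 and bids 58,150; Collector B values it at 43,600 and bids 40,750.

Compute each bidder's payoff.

Ordered from highest: Collector W 58,150 > Collector R 41,250 > Collector B 40,750.
Collector W has the top bid and wins; the price is the second-highest bid, 41,250.
Collector W's payoff = 23,700 − 41,250 = -17,550. All other bidders lose, so their payoff is 0.

Collector R 0, Collector W -17,550, Collector B 0.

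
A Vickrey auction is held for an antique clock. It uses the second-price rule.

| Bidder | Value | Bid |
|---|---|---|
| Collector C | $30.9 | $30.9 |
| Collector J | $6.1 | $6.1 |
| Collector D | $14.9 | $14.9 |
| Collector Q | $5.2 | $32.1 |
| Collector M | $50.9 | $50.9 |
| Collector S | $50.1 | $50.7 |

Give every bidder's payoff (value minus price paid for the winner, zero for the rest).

Sorted high to low: Collector M $50.9; Collector S $50.7; Collector Q $32.1; Collector C $30.9; Collector D $14.9; Collector J $6.1.
Collector M has the top bid and wins; the price is the second-highest bid, $50.7.
Collector M's payoff = $50.9 − $50.7 = $0.2. All other bidders lose, so their payoff is 0.

Collector C $0.0, Collector J $0.0, Collector D $0.0, Collector Q $0.0, Collector M $0.2, Collector S $0.0.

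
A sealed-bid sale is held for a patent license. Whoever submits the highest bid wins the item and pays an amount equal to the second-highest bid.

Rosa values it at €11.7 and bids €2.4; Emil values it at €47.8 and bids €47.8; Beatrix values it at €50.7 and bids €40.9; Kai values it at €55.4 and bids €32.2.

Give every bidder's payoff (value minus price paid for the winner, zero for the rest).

Payoffs: Rosa €0.0, Emil €6.9, Beatrix €0.0, Kai €0.0.

Bids in descending order: Emil €47.8; Beatrix €40.9; Kai €32.2; Rosa €2.4.
Emil has the top bid and wins; the price is the second-highest bid, €40.9.
Emil's payoff = €47.8 − €40.9 = €6.9. All other bidders lose, so their payoff is 0.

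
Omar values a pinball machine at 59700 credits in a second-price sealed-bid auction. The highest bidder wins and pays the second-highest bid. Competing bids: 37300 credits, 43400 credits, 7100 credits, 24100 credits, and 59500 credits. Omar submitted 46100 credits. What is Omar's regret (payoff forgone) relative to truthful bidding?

The highest competing bid is 59500 credits.
Bidding truthfully at 59700 credits: Omar has the top bid, wins, and pays the second-highest bid 59500 credits. Payoff = 59700 credits − 59500 credits = 200 credits.
Bidding 46100 credits: the top bid is 59500 credits (a rival), so Omar loses. Payoff = 0 credits.
Regret = truthful payoff − actual payoff = 200 credits − 0 credits = 200 credits.

Payoff forgone: 200 credits.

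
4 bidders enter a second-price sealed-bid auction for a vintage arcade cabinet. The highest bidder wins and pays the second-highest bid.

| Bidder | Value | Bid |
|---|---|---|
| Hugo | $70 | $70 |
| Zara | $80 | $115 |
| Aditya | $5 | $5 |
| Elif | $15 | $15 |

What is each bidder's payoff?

Ordered from highest: Zara $115 > Hugo $70 > Elif $15 > Aditya $5.
Zara has the top bid and wins; the price is the second-highest bid, $70.
Zara's payoff = $80 − $70 = $10. All other bidders lose, so their payoff is 0.

Hugo $0, Zara $10, Aditya $0, Elif $0.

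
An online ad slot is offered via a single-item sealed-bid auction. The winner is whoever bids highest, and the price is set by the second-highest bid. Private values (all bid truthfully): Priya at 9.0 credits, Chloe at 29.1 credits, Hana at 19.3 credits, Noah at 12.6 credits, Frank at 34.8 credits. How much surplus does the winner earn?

Surplus = 5.7 credits.

Sorted high to low: Frank 34.8 credits > Chloe 29.1 credits > Hana 19.3 credits > Noah 12.6 credits > Priya 9.0 credits.
Frank wins with the top bid and pays the second-highest, 29.1 credits.
Surplus = 34.8 credits − 29.1 credits = 5.7 credits.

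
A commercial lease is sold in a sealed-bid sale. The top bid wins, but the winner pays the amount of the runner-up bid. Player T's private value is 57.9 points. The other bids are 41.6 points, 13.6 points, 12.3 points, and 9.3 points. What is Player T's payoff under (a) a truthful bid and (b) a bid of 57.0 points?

The highest competing bid is 41.6 points.
Bidding truthfully at 57.9 points: Player T has the top bid, wins, and pays the second-highest bid 41.6 points. Payoff = 57.9 points − 41.6 points = 16.3 points.
Bidding 57.0 points: Player T has the top bid, wins, and pays the second-highest bid 41.6 points. Payoff = 57.9 points − 41.6 points = 16.3 points.
The bid only affects whether you win, not the price — here both bids land on the same side of the top rival bid, so the deviation is payoff-neutral.

(a) 16.3 points  (b) 16.3 points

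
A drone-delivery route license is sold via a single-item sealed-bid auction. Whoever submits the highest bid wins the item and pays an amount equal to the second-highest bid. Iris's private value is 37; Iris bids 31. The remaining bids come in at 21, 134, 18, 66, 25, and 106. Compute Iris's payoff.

Payoff = 0.

Highest competing bid: 134.
Iris's bid 31 is not the highest, so Iris loses, pays nothing, and earns zero payoff.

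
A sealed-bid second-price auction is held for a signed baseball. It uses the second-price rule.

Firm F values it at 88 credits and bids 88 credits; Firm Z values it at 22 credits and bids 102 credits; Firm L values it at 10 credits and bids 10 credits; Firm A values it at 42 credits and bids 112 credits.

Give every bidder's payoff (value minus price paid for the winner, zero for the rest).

Sorted high to low: Firm A 112 credits > Firm Z 102 credits > Firm F 88 credits > Firm L 10 credits.
Firm A has the top bid and wins; the price is the second-highest bid, 102 credits.
Firm A's payoff = 42 credits − 102 credits = -60 credits. All other bidders lose, so their payoff is 0.

Payoffs: Firm F 0 credits, Firm Z 0 credits, Firm L 0 credits, Firm A -60 credits.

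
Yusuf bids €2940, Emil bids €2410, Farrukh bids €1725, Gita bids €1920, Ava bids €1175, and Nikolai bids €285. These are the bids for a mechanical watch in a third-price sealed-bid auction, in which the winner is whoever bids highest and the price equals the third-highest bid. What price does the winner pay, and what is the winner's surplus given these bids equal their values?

Price €1920; surplus €1020.

Ranking the bids: Yusuf €2940 > Emil €2410 > Gita €1920 > Farrukh €1725 > Ava €1175 > Nikolai €285.
Yusuf is the highest bidder, so Yusuf wins.
Under the third-price rule, the price is the third-highest bid: €1920.
Surplus = €2940 − €1920 = €1020.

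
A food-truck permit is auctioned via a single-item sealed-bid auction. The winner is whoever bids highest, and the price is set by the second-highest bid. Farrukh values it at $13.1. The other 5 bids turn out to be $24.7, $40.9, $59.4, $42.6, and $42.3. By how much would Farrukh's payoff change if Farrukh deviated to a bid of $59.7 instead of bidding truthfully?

The highest competing bid is $59.4.
Bidding truthfully at $13.1: the top bid is $59.4 (a rival), so Farrukh loses. Payoff = $0.0.
Bidding $59.7: Farrukh has the top bid, wins, and pays the second-highest bid $59.4. Payoff = $13.1 − $59.4 = -$46.3.
Change = -$46.3 − $0.0 = -$46.3.

-$46.3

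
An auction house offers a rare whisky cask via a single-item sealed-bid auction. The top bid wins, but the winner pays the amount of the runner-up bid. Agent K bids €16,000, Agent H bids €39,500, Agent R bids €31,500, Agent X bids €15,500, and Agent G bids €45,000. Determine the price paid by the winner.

€39,500

Sorted high to low: Agent G €45,000 > Agent H €39,500 > Agent R €31,500 > Agent K €16,000 > Agent X €15,500.
Agent G has the highest bid, so Agent G wins.
The second-highest bid is €39,500, so that is what Agent G pays.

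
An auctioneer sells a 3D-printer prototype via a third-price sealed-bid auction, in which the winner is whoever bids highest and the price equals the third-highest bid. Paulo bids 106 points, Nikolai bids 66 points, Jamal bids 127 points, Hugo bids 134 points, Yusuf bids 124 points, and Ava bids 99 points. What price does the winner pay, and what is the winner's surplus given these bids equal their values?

Sorted high to low: Hugo 134 points; Jamal 127 points; Yusuf 124 points; Paulo 106 points; Ava 99 points; Nikolai 66 points.
Hugo is the highest bidder, so Hugo wins.
Under the third-price rule, the price is the third-highest bid: 124 points.
Surplus = 134 points − 124 points = 10 points.

Price 124 points; surplus 10 points.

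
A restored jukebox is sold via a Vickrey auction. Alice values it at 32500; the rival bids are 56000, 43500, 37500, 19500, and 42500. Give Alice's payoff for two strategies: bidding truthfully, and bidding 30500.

The highest competing bid is 56000.
Bidding truthfully at 32500: the top bid is 56000 (a rival), so Alice loses. Payoff = 0.
Bidding 30500: the top bid is 56000 (a rival), so Alice loses. Payoff = 0.

Truthful: 0; alternative: 0.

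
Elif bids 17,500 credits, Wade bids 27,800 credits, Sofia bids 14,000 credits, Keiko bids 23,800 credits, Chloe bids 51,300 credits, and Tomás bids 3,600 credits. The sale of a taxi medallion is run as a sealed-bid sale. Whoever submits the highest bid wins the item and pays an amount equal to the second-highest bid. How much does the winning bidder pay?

Bids in descending order: Chloe 51,300 credits; Wade 27,800 credits; Keiko 23,800 credits; Elif 17,500 credits; Sofia 14,000 credits; Tomás 3,600 credits.
Chloe has the highest bid, so Chloe wins.
The second-highest bid is 27,800 credits, so that is what Chloe pays.

The winner pays 27,800 credits.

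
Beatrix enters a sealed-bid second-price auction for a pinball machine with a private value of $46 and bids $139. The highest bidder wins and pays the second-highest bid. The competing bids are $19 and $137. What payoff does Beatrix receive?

Payoff = -$91.

Highest competing bid: $137.
Beatrix's bid $139 is the highest overall, so Beatrix wins and pays the second-highest bid, $137.
Payoff = value − price = $46 − $137 = -$91.
Overbidding won the item at a price above value — truthful bidding would have avoided this loss.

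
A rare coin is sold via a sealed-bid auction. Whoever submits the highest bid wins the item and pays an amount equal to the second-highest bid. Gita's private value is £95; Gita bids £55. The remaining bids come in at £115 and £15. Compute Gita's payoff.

Gita's payoff: £0.

Highest competing bid: £115.
Gita's bid £55 is not the highest, so Gita loses, pays nothing, and earns zero payoff.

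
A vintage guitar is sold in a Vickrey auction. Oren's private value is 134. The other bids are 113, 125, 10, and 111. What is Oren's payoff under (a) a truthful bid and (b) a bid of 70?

Truthful: 9; alternative: 0.

The highest competing bid is 125.
Bidding truthfully at 134: Oren has the top bid, wins, and pays the second-highest bid 125. Payoff = 134 − 125 = 9.
Bidding 70: the top bid is 125 (a rival), so Oren loses. Payoff = 0.
Deviating from a truthful bid can only lose payoff in a second-price auction — never gain.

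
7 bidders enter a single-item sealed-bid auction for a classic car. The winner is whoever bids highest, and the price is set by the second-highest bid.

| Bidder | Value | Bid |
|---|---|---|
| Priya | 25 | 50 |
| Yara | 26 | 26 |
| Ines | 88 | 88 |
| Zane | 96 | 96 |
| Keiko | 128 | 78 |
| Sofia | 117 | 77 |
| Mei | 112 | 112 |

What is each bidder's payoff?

Payoffs: Priya 0, Yara 0, Ines 0, Zane 0, Keiko 0, Sofia 0, Mei 16.

Bids in descending order: Mei 112; Zane 96; Ines 88; Keiko 78; Sofia 77; Priya 50; Yara 26.
Mei has the top bid and wins; the price is the second-highest bid, 96.
Mei's payoff = 112 − 96 = 16. All other bidders lose, so their payoff is 0.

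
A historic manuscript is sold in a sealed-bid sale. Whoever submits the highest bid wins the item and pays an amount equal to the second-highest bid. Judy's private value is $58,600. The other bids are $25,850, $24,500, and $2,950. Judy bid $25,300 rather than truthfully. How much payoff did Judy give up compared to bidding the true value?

The highest competing bid is $25,850.
Bidding truthfully at $58,600: Judy has the top bid, wins, and pays the second-highest bid $25,850. Payoff = $58,600 − $25,850 = $32,750.
Bidding $25,300: the top bid is $25,850 (a rival), so Judy loses. Payoff = $0.
Regret = truthful payoff − actual payoff = $32,750 − $0 = $32,750.
Deviating from a truthful bid can only lose payoff in a second-price auction — never gain.

Payoff forgone: $32,750.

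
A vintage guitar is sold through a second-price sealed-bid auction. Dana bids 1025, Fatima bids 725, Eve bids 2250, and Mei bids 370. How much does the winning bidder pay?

The winner pays 1025.

Sorted high to low: Eve 2250, then Dana 1025, then Fatima 725, then Mei 370.
Eve has the highest bid, so Eve wins.
The second-highest bid is 1025, so that is what Eve pays.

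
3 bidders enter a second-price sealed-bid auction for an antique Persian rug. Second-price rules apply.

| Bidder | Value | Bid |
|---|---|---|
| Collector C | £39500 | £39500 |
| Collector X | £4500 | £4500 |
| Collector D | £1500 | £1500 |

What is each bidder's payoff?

Collector C £35000, Collector X £0, Collector D £0.

Ordered from highest: Collector C £39500, then Collector X £4500, then Collector D £1500.
Collector C has the top bid and wins; the price is the second-highest bid, £4500.
Collector C's payoff = £39500 − £4500 = £35000. All other bidders lose, so their payoff is 0.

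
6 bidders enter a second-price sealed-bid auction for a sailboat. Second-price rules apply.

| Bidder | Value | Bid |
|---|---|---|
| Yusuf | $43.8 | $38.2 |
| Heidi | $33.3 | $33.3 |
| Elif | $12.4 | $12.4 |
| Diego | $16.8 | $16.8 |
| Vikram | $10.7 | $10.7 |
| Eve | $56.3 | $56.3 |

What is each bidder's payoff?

Payoffs: Yusuf $0.0, Heidi $0.0, Elif $0.0, Diego $0.0, Vikram $0.0, Eve $18.1.

Bids in descending order: Eve $56.3 > Yusuf $38.2 > Heidi $33.3 > Diego $16.8 > Elif $12.4 > Vikram $10.7.
Eve has the top bid and wins; the price is the second-highest bid, $38.2.
Eve's payoff = $56.3 − $38.2 = $18.1. All other bidders lose, so their payoff is 0.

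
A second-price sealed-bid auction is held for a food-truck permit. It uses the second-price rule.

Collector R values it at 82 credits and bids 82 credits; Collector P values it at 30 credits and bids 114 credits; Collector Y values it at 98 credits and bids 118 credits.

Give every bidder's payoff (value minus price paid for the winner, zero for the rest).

Payoffs: Collector R 0 credits, Collector P 0 credits, Collector Y -16 credits.

Sorted high to low: Collector Y 118 credits, then Collector P 114 credits, then Collector R 82 credits.
Collector Y has the top bid and wins; the price is the second-highest bid, 114 credits.
Collector Y's payoff = 98 credits − 114 credits = -16 credits. All other bidders lose, so their payoff is 0.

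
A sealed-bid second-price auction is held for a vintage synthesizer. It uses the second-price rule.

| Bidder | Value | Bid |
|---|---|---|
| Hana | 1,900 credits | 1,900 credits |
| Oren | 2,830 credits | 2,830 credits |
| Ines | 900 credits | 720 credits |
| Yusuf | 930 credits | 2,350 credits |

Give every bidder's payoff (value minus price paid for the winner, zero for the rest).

Hana 0 credits, Oren 480 credits, Ines 0 credits, Yusuf 0 credits.

Sorted high to low: Oren 2,830 credits > Yusuf 2,350 credits > Hana 1,900 credits > Ines 720 credits.
Oren has the top bid and wins; the price is the second-highest bid, 2,350 credits.
Oren's payoff = 2,830 credits − 2,350 credits = 480 credits. All other bidders lose, so their payoff is 0.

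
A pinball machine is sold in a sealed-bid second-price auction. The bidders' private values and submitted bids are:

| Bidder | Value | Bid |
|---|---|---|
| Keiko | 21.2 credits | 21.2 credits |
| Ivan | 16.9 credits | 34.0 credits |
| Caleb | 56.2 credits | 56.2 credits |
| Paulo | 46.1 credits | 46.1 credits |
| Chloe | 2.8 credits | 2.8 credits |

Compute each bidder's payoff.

Sorted high to low: Caleb 56.2 credits > Paulo 46.1 credits > Ivan 34.0 credits > Keiko 21.2 credits > Chloe 2.8 credits.
Caleb has the top bid and wins; the price is the second-highest bid, 46.1 credits.
Caleb's payoff = 56.2 credits − 46.1 credits = 10.1 credits. All other bidders lose, so their payoff is 0.

Keiko 0.0 credits, Ivan 0.0 credits, Caleb 10.1 credits, Paulo 0.0 credits, Chloe 0.0 credits.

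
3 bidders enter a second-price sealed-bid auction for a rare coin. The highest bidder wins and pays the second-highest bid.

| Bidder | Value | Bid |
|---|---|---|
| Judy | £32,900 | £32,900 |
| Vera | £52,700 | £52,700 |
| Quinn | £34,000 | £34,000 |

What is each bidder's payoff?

Ranking the bids: Vera £52,700 > Quinn £34,000 > Judy £32,900.
Vera has the top bid and wins; the price is the second-highest bid, £34,000.
Vera's payoff = £52,700 − £34,000 = £18,700. All other bidders lose, so their payoff is 0.

Payoffs: Judy £0, Vera £18,700, Quinn £0.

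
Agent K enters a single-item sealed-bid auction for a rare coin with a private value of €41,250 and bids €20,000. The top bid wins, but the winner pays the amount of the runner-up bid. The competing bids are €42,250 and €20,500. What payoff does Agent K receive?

Agent K's payoff: €0.

Highest competing bid: €42,250.
Agent K's bid €20,000 is not the highest, so Agent K loses, pays nothing, and earns zero payoff.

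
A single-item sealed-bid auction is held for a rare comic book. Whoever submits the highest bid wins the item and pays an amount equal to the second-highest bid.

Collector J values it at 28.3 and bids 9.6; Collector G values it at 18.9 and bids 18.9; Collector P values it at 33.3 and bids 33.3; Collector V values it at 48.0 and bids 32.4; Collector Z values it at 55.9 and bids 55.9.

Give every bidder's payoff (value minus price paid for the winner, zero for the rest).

Bids in descending order: Collector Z 55.9 > Collector P 33.3 > Collector V 32.4 > Collector G 18.9 > Collector J 9.6.
Collector Z has the top bid and wins; the price is the second-highest bid, 33.3.
Collector Z's payoff = 55.9 − 33.3 = 22.6. All other bidders lose, so their payoff is 0.

Payoffs: Collector J 0.0, Collector G 0.0, Collector P 0.0, Collector V 0.0, Collector Z 22.6.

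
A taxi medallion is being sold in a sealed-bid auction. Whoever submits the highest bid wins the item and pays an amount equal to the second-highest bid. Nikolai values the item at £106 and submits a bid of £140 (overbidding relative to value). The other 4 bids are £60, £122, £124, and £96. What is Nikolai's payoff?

Payoff = -£18.

Highest competing bid: £124.
Nikolai's bid £140 is the highest overall, so Nikolai wins and pays the second-highest bid, £124.
Payoff = value − price = £106 − £124 = -£18.
Overbidding won the item at a price above value — truthful bidding would have avoided this loss.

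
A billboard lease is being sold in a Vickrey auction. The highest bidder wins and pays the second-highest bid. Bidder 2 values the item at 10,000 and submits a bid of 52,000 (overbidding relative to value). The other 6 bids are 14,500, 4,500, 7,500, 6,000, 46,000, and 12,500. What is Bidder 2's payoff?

Payoff = -36,000.

Highest competing bid: 46,000.
Bidder 2's bid 52,000 is the highest overall, so Bidder 2 wins and pays the second-highest bid, 46,000.
Payoff = value − price = 10,000 − 46,000 = -36,000.
Overbidding won the item at a price above value — truthful bidding would have avoided this loss.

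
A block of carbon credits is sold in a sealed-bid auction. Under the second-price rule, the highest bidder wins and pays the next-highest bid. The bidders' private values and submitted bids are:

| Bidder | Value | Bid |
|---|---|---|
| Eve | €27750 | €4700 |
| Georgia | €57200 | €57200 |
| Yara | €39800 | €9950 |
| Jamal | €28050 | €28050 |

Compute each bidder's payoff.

Payoffs: Eve €0, Georgia €29150, Yara €0, Jamal €0.

Sorted high to low: Georgia €57200; Jamal €28050; Yara €9950; Eve €4700.
Georgia has the top bid and wins; the price is the second-highest bid, €28050.
Georgia's payoff = €57200 − €28050 = €29150. All other bidders lose, so their payoff is 0.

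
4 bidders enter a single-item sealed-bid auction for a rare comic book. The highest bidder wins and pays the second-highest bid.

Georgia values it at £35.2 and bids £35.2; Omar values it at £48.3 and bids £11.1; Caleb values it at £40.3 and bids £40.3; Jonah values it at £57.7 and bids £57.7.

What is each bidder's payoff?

Sorted high to low: Jonah £57.7, then Caleb £40.3, then Georgia £35.2, then Omar £11.1.
Jonah has the top bid and wins; the price is the second-highest bid, £40.3.
Jonah's payoff = £57.7 − £40.3 = £17.4. All other bidders lose, so their payoff is 0.

Payoffs: Georgia £0.0, Omar £0.0, Caleb £0.0, Jonah £17.4.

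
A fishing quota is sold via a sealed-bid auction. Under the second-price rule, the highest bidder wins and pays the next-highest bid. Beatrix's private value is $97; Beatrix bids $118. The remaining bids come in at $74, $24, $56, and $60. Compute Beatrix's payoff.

Highest competing bid: $74.
Beatrix's bid $118 is the highest overall, so Beatrix wins and pays the second-highest bid, $74.
Payoff = value − price = $97 − $74 = $23.

Beatrix's payoff: $23.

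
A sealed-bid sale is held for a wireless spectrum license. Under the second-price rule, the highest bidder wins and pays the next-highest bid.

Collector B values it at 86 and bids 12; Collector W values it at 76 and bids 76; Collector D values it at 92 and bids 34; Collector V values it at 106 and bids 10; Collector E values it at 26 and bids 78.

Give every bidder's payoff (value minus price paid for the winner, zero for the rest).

Ordered from highest: Collector E 78, then Collector W 76, then Collector D 34, then Collector B 12, then Collector V 10.
Collector E has the top bid and wins; the price is the second-highest bid, 76.
Collector E's payoff = 26 − 76 = -50. All other bidders lose, so their payoff is 0.

Payoffs: Collector B 0, Collector W 0, Collector D 0, Collector V 0, Collector E -50.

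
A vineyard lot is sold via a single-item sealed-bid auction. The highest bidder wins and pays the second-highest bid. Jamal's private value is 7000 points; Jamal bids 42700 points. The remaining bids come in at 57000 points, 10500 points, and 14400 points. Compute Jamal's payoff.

Highest competing bid: 57000 points.
Jamal's bid 42700 points is not the highest, so Jamal loses, pays nothing, and earns zero payoff.

0 points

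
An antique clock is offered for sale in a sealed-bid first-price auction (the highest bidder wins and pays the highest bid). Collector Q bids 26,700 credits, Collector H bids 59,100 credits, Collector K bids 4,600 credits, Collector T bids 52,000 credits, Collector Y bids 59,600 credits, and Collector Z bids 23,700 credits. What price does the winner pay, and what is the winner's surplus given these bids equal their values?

Sorted high to low: Collector Y 59,600 credits, then Collector H 59,100 credits, then Collector T 52,000 credits, then Collector Q 26,700 credits, then Collector Z 23,700 credits, then Collector K 4,600 credits.
Collector Y is the highest bidder, so Collector Y wins.
Under the first-price rule, the price is the highest bid: 59,600 credits.
Surplus = 59,600 credits − 59,600 credits = 0 credits.

The winner pays 59,600 credits for a surplus of 0 credits.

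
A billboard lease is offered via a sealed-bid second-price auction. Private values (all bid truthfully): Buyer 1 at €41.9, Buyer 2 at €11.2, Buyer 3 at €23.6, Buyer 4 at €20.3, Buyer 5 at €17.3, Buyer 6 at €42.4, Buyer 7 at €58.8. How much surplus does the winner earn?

Bids in descending order: Buyer 7 €58.8 > Buyer 6 €42.4 > Buyer 1 €41.9 > Buyer 3 €23.6 > Buyer 4 €20.3 > Buyer 5 €17.3 > Buyer 2 €11.2.
Buyer 7 wins with the top bid and pays the second-highest, €42.4.
Surplus = €58.8 − €42.4 = €16.4.

Winner's surplus: €16.4.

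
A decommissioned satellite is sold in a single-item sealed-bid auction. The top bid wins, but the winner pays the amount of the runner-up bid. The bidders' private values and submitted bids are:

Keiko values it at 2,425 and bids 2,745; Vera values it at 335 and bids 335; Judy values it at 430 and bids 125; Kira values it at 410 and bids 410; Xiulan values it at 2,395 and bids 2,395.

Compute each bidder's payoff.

Ranking the bids: Keiko 2,745 > Xiulan 2,395 > Kira 410 > Vera 335 > Judy 125.
Keiko has the top bid and wins; the price is the second-highest bid, 2,395.
Keiko's payoff = 2,425 − 2,395 = 30. All other bidders lose, so their payoff is 0.

Keiko 30, Vera 0, Judy 0, Kira 0, Xiulan 0.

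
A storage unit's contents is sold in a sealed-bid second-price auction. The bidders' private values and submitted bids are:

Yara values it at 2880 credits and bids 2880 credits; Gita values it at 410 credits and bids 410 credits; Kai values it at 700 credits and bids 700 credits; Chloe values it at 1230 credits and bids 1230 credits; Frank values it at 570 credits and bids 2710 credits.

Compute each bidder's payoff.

Payoffs: Yara 170 credits, Gita 0 credits, Kai 0 credits, Chloe 0 credits, Frank 0 credits.

Ordered from highest: Yara 2880 credits > Frank 2710 credits > Chloe 1230 credits > Kai 700 credits > Gita 410 credits.
Yara has the top bid and wins; the price is the second-highest bid, 2710 credits.
Yara's payoff = 2880 credits − 2710 credits = 170 credits. All other bidders lose, so their payoff is 0.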